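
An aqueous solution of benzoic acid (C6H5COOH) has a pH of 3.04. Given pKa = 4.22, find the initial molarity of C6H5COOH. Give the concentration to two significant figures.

[H+] = 10^(-3.04) = 9.12 × 10^-4 M = x
Ka = 10^(−4.22) = 6.03 × 10^-5
Ka = x²/(C₀ − x) ⇒ C₀ = x + x²/Ka
C₀ = 9.12 × 10^-4 + (9.12 × 10^-4)²/(6.03 × 10^-5) = 1.47 × 10^-2 M

C₀ = 1.5 × 10^-2 M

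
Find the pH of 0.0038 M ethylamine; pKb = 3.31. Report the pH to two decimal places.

C2H5NH2 + H2O ⇌ C2H5NH3+ + OH-
Kb = 10^(−3.31) = 4.90 × 10^-4
Kb = x²/(0.0038 − x) = 4.90 × 10^-4
Here C₀/Kb ≈ 7.76, so the small-x approximation fails. Use the quadratic:
x = [−0.00049 + √(0.00049² + 7.45e-06)]/2 = 1.14 × 10^-3 M
pOH = 2.94, so pH = 14.00 − pOH = 11.06

pH = 11.06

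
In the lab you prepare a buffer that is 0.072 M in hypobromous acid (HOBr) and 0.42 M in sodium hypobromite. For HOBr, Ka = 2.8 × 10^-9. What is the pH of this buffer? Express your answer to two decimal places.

pKa = −log(2.8 × 10^-9) = 8.553
Using pH = pKa + log([base]/[acid]) with [base]/[acid] = 0.42/0.072:
pH = 8.553 + (+0.766) = 9.32

pH = 9.32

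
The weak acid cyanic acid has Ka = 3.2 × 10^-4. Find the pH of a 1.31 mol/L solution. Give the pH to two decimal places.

HOCN ⇌ OCN- + H+
Ka = [H+]²/(1.31 − [H+]) = 3.2 × 10^-4
Since Ka ≪ C₀, [H+] ≈ √(Ka·C₀) = 2.05 × 10^-2 M.
Check: 1.6% ionized — well under 5%, approximation valid.
pH = −log(2.05 × 10^-2) = 1.69

pH = 1.69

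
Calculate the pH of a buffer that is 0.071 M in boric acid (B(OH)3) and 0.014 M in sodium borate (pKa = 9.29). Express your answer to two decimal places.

pH = 8.58

pH = pKa + log([A⁻]/[HA]) = 9.29 + log(0.014/0.071)
pH = 9.29 + (-0.705) = 8.58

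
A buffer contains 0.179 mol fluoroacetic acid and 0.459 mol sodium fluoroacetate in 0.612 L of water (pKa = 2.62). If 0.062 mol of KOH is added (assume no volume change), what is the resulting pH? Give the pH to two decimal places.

pH = 3.27

After neutralization: n(FCH2COOH) = 0.117 mol, n(FCH2COO-) = 0.521 mol.
pH = pKa + log([A⁻]/[HA]) = 2.62 + log(0.521/0.117) = 2.62 +0.649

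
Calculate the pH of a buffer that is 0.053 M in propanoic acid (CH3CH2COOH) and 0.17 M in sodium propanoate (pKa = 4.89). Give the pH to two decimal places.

pH = 5.40

Henderson–Hasselbalch: pH = pKa + log([CH3CH2COO-]/[CH3CH2COOH]) = 4.89 + log(0.17/0.053)
pH = 4.89 + (+0.506) = 5.40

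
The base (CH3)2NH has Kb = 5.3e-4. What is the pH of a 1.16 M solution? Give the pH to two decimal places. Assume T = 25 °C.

(CH3)2NH + H2O ⇌ (CH3)2NH2+ + OH-
From the ICE table, Kb = x²/(1.16 − x) = 5.3 × 10^-4.
Since Kb ≪ C₀, x ≈ √(Kb·C₀) = 2.48 × 10^-2 M.
pOH = 1.61, so pH = 14.00 − pOH = 12.39

pH = 12.39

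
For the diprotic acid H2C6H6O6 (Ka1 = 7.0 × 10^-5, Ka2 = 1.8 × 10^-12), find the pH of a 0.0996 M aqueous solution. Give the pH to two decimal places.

Since Ka1 ≫ Ka2, the first ionization dominates [H+].
Ka1 = x²/(0.0996 − x) = 7.0 × 10^-5
x ≈ √(7.0 × 10^-5 × 0.0996) = 2.64 × 10^-3 M
pH = −log(2.64 × 10^-3) = 2.58

pH = 2.58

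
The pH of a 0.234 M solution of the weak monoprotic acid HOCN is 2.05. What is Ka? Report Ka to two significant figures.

Ka = 3.5 × 10^-4

[H+] = 10^(-2.05) = 8.91 × 10^-3 M
At equilibrium [HA] = 0.234 − 8.91 × 10^-3 = 2.25 × 10^-1 M
Ka = [H+][A-]/[HA] = (8.91 × 10^-3)² / 2.25 × 10^-1 = 3.5 × 10^-4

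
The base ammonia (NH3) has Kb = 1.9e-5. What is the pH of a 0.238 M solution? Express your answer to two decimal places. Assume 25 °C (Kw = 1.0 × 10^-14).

NH3 + H2O ⇌ NH4+ + OH-
From the ICE table, Kb = [OH-]²/(0.238 − [OH-]) = 1.9 × 10^-5.
Since Kb ≪ C₀, [OH-] ≈ √(Kb·C₀) = 2.13 × 10^-3 M.
pOH = −log(2.13 × 10^-3) = 2.67; pH = 14.00 − 2.67 = 11.33

pH = 11.33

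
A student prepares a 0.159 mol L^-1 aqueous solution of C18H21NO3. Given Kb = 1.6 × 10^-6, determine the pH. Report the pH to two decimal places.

pH = 10.70

C18H21NO3 + H2O ⇌ C18H22NO3+ + OH-
From the ICE table, Kb = [OH-]²/(0.159 − [OH-]) = 1.6 × 10^-6.
Since Kb ≪ C₀, [OH-] ≈ √(Kb·C₀) = 5.04 × 10^-4 M.
([OH-]/C₀ = 0.32% < 5%, so the approximation holds.)
pOH = 3.30, so pH = 14.00 − pOH = 10.70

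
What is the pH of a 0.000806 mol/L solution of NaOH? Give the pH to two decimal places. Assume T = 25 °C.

pH = 10.91

NaOH is a strong base; [OH-] = 0.000806 M.
pOH = -log(0.000806) = 3.09
pH = 14.00 - 3.09 = 10.91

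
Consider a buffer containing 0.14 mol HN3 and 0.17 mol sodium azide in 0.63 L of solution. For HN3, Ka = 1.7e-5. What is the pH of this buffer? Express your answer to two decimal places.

pKa = −log(1.7 × 10^-5) = 4.770
Using pH = pKa + log([base]/[acid]) with [base]/[acid] = 0.17/0.14:
pH = 4.770 + (+0.084) = 4.85

pH = 4.85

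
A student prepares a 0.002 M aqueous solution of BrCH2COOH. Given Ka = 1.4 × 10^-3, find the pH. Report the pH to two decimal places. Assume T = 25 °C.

pH = 2.95

BrCH2COOH ⇌ BrCH2COO- + H+
Let x = [H+] at equilibrium. Ka = x²/(0.002 − x).
Here C₀/Ka ≈ 1.43, so the small-x approximation fails. Use the quadratic:
x = (−Ka + √(Ka² + 4·Ka·C₀))/2 = 1.11 × 10^-3 M
pH = −log[H+] = −log(1.11 × 10^-3) = 2.95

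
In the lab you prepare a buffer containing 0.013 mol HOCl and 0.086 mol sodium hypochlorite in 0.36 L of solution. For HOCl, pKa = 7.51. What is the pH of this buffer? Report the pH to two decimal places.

Using pH = pKa + log([base]/[acid]) with [base]/[acid] = 0.086/0.013:
pH = 7.51 + (+0.821) = 8.33

pH = 8.33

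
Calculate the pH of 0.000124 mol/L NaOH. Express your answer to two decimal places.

pH = 10.09

NaOH is a strong base; [OH-] = 0.000124 M.
pOH = -log(0.000124) = 3.91
pH = 14.00 - 3.91 = 10.09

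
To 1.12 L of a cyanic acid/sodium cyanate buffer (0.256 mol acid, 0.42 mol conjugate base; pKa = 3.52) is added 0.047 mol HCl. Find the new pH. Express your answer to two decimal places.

Added H+ converts OCN- to HOCN: HOCN → 0.303 mol, OCN- → 0.373 mol.
pH = pKa + log(n_OCN-/n_HOCN) = 3.52 + log(0.373/0.303) = 3.52 + (+0.090)

pH = 3.61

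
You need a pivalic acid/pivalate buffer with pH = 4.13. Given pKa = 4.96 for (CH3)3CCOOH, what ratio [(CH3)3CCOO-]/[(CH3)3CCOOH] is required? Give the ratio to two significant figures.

pH = pKa + log(r) ⇒ log(r) = 4.13 − 4.96 = -0.83
r = [(CH3)3CCOO-]/[(CH3)3CCOOH] = 10^(-0.83) = 0.148

ratio = 0.15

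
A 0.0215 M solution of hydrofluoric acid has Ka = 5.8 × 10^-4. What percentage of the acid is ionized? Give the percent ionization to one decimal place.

HF ⇌ F- + H+; let x = [H+] at equilibrium.
Ka = x²/(C₀ − x); solving the quadratic gives x = 3.25 × 10^-3 M.
Fraction ionized = 3.25 × 10^-3 / 0.0215 = 0.1512 → 15.1%

15.1%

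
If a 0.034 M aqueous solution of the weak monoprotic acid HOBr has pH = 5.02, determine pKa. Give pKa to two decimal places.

[H+] = 10^(-5.02) = 9.55 × 10^-6 M
At equilibrium [HA] = 0.034 − 9.55 × 10^-6 = 3.40 × 10^-2 M
Ka = [H+][A-]/[HA] = (9.55 × 10^-6)² / 3.40 × 10^-2 = 2.68 × 10^-9
pKa = -log(2.68 × 10^-9) = 8.57

pKa = 8.57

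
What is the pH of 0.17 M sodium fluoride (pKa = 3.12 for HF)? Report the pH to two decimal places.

pH = 8.18

F- is the conjugate base of the weak acid HF.
Ka = 10^(−3.12) = 7.59 × 10^-4
Kb = Kw/Ka = 1.0×10^-14 / 7.59 × 10^-4 = 1.32 × 10^-11
From the ICE table, Kb = [OH-]²/(0.17 − [OH-]) = 1.32 × 10^-11.
Since Kb ≪ C₀, [OH-] ≈ √(Kb·C₀) = 1.50 × 10^-6 M.
Check: 0.00088% ionized — well under 5%, approximation valid.
pOH = 5.82, so pH = 14.00 − pOH = 8.18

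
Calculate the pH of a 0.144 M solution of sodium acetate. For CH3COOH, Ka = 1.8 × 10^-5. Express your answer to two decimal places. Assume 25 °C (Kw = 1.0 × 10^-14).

pH = 8.95

CH3COO- is the conjugate base of the weak acid CH3COOH.
Kb = Kw/Ka = 1.0×10^-14 / 1.8 × 10^-5 = 5.56 × 10^-10
Kb = [OH-]²/(0.144 − [OH-]) = 5.56 × 10^-10
Neglecting [OH-] in the denominator: [OH-] = √(5.56 × 10^-10 × 0.144) = 8.95 × 10^-6 M
([OH-]/C₀ = 0.0062% < 5%, so the approximation holds.)
pOH = 5.05, so pH = 14.00 − pOH = 8.95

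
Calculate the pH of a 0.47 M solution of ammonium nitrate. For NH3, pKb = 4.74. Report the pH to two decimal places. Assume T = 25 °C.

pH = 4.79

NH4+ is the conjugate acid of the weak base NH3.
Kb = 10^(−4.74) = 1.82 × 10^-5
Ka = Kw/Kb = 1.0×10^-14 / 1.82 × 10^-5 = 5.49 × 10^-10
From the ICE table, Ka = [H+]²/(0.47 − [H+]) = 5.49 × 10^-10.
Neglecting [H+] in the denominator: [H+] = √(5.49 × 10^-10 × 0.47) = 1.61 × 10^-5 M
([H+]/C₀ = 0.0034% < 5%, so the approximation holds.)
pH = −log(1.61 × 10^-5) = 4.79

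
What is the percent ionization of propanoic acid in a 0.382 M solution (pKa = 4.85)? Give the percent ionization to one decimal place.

CH3CH2COOH ⇌ CH3CH2COO- + H+; let x = [H+] at equilibrium.
Ka = 10^(−4.85) = 1.41 × 10^-5
x ≈ √(Ka·C₀) = √(1.41 × 10^-5 × 0.382) = 2.32 × 10^-3 M
Fraction ionized = 2.32 × 10^-3 / 0.382 = 0.0061 → 0.6%

0.6%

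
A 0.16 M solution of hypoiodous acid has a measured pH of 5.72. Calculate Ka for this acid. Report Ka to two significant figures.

Ka = 2.3 × 10^-11

[H+] = 10^(-5.72) = 1.91 × 10^-6 M
At equilibrium [HA] = 0.16 − 1.91 × 10^-6 = 1.60 × 10^-1 M
Ka = [H+][A-]/[HA] = (1.91 × 10^-6)² / 1.60 × 10^-1 = 2.3 × 10^-11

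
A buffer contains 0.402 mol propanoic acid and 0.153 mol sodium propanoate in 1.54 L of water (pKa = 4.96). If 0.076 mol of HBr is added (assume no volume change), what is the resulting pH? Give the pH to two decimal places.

pH = 4.17

Added H+ converts CH3CH2COO- to CH3CH2COOH: CH3CH2COOH → 0.478 mol, CH3CH2COO- → 0.077 mol.
Henderson–Hasselbalch with mole ratio 0.077/0.478: pH = 4.96 + (-0.793)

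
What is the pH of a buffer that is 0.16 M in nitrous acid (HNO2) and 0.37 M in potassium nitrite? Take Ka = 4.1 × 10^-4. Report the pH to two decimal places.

pKa = −log(4.1 × 10^-4) = 3.387
Henderson–Hasselbalch: pH = pKa + log([NO2-]/[HNO2]) = 3.387 + log(0.37/0.16)
pH = 3.387 + (+0.364) = 3.75

pH = 3.75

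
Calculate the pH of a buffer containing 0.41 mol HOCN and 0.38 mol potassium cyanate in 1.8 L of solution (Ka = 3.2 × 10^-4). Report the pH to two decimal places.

pKa = −log(3.2 × 10^-4) = 3.495
pH = pKa + log([A⁻]/[HA]) = 3.495 + log(0.38/0.41)
pH = 3.495 + (-0.033) = 3.46

pH = 3.46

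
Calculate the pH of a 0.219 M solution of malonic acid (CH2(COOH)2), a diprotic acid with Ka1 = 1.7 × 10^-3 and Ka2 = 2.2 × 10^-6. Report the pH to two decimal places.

Since Ka1 ≫ Ka2, the first ionization dominates [H+].
Ka1 = x²/(0.219 − x) = 1.7 × 10^-3
Solving the quadratic: x = (−Ka1 + √(Ka1² + 4·Ka1·C₀))/2 = 1.85 × 10^-2 M
pH = −log(1.85 × 10^-2) = 1.73

pH = 1.73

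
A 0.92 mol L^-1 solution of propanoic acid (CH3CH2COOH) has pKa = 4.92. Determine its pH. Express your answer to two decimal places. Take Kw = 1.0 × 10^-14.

pH = 2.48

CH3CH2COOH ⇌ CH3CH2COO- + H+
Ka = 10^(−4.92) = 1.20 × 10^-5
Ka = [H+]²/(0.92 − [H+]) = 1.20 × 10^-5
Neglecting [H+] in the denominator: [H+] = √(1.20 × 10^-5 × 0.92) = 3.32 × 10^-3 M
pH = −log[H+] = −log(3.32 × 10^-3) = 2.48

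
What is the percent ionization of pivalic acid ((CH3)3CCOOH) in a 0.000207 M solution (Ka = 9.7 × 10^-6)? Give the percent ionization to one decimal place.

19.4%

(CH3)3CCOOH ⇌ (CH3)3CCOO- + H+; let x = [H+] at equilibrium.
Solve x² + 9.7e-06x − 2.01e-09 = 0 → x = 4.02 × 10^-5 M
% ionization = x/C₀ × 100% = 4.02 × 10^-5/0.000207 × 100% = 19.4%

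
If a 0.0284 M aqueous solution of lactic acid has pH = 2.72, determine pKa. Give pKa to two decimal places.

pKa = 3.86

[H+] = 10^(-2.72) = 1.91 × 10^-3 M
At equilibrium [HA] = 0.0284 − 1.91 × 10^-3 = 2.65 × 10^-2 M
Ka = [H+][A-]/[HA] = (1.91 × 10^-3)² / 2.65 × 10^-2 = 1.38 × 10^-4
pKa = -log(1.38 × 10^-4) = 3.86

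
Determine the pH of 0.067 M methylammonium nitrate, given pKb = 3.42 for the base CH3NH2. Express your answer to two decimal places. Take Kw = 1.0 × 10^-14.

CH3NH3+ is the conjugate acid of the weak base CH3NH2.
Kb = 10^(−3.42) = 3.80 × 10^-4
Ka = Kw/Kb = 1.0×10^-14 / 3.80 × 10^-4 = 2.63 × 10^-11
From the ICE table, Ka = [H+]²/(0.067 − [H+]) = 2.63 × 10^-11.
Since Ka ≪ C₀, [H+] ≈ √(Ka·C₀) = 1.33 × 10^-6 M.
([H+]/C₀ = 0.002% < 5%, so the approximation holds.)
pH = −log(1.33 × 10^-6) = 5.88

pH = 5.88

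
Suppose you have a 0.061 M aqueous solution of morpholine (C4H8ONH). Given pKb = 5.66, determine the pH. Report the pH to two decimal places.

pH = 10.56

C4H8ONH + H2O ⇌ C4H8ONH2+ + OH-
Kb = 10^(−5.66) = 2.19 × 10^-6
From the ICE table, Kb = [OH-]²/(0.061 − [OH-]) = 2.19 × 10^-6.
Assume [OH-] ≪ 0.061: [OH-] ≈ √(2.19 × 10^-6 × 0.061) = 3.65 × 10^-4 M
pOH = −log(3.65 × 10^-4) = 3.44; pH = 14.00 − 3.44 = 10.56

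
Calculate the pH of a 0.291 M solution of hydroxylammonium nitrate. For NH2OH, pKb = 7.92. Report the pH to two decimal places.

pH = 3.31

NH3OH+ is the conjugate acid of the weak base NH2OH.
Kb = 10^(−7.92) = 1.20 × 10^-8
Ka = Kw/Kb = 1.0×10^-14 / 1.20 × 10^-8 = 8.33 × 10^-7
Ka = [H+]²/(0.291 − [H+]) = 8.33 × 10^-7
Assume [H+] ≪ 0.291: [H+] ≈ √(8.33 × 10^-7 × 0.291) = 4.92 × 10^-4 M
pH = −log(4.92 × 10^-4) = 3.31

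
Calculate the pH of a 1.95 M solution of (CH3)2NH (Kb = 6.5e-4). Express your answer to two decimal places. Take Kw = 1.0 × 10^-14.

(CH3)2NH + H2O ⇌ (CH3)2NH2+ + OH-
Kb = x²/(1.95 − x) = 6.5 × 10^-4
Since Kb ≪ C₀, x ≈ √(Kb·C₀) = 3.56 × 10^-2 M.
pOH = 1.45, so pH = 14.00 − pOH = 12.55

pH = 12.55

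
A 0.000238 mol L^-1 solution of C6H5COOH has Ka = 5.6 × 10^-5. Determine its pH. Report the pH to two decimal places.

pH = 4.04

C6H5COOH ⇌ C6H5COO- + H+
Ka = x²/(0.000238 − x) = 5.6 × 10^-5
The 5% rule fails; solving x² + Ka·x − Ka·C₀ = 0 exactly:
x = (−Ka + √(Ka² + 4·Ka·C₀))/2 = 9.08 × 10^-5 M
pH = −log[H+] = −log(9.08 × 10^-5) = 4.04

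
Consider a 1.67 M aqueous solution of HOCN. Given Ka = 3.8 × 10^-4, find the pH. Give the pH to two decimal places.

pH = 1.60

HOCN ⇌ OCN- + H+
Let x = [H+] at equilibrium. Ka = x²/(1.67 − x).
Neglecting x in the denominator: x = √(3.8 × 10^-4 × 1.67) = 2.52 × 10^-2 M
Check: 1.5% ionized — well under 5%, approximation valid.
pH = −log(2.52 × 10^-2) = 1.60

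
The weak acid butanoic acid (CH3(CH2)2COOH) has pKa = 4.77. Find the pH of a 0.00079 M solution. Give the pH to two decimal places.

CH3(CH2)2COOH ⇌ CH3(CH2)2COO- + H+
Ka = 10^(−4.77) = 1.70 × 10^-5
From the ICE table, Ka = [H+]²/(0.00079 − [H+]) = 1.70 × 10^-5.
The 5% rule fails; solving [H+]² + Ka·[H+] − Ka·C₀ = 0 exactly:
[H+] = [−1.7e-05 + √(1.7e-05² + 5.37e-08)]/2 = 1.08 × 10^-4 M
pH = −log[H+] = −log(1.08 × 10^-4) = 3.97

pH = 3.97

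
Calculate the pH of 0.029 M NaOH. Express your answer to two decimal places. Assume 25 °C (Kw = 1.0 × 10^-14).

pH = 12.46

NaOH is a strong base; [OH-] = 0.029 M.
pOH = -log(0.029) = 1.54
pH = 14.00 - 1.54 = 12.46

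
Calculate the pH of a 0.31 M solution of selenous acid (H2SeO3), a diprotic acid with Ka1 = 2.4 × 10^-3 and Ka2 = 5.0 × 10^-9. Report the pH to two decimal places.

Ka1 ≫ Ka2, so treat the first dissociation as the only significant source of H+.
Ka1 = x²/(0.31 − x) = 2.4 × 10^-3
Solving the quadratic: x = (−Ka1 + √(Ka1² + 4·Ka1·C₀))/2 = 2.61 × 10^-2 M
pH = −log(2.61 × 10^-2) = 1.58

pH = 1.58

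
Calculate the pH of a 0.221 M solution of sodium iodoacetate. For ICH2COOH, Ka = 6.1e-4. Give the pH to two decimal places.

ICH2COO- is the conjugate base of the weak acid ICH2COOH.
Kb = Kw/Ka = 1.0×10^-14 / 6.1 × 10^-4 = 1.64 × 10^-11
Let x = [OH-] at equilibrium. Kb = x²/(0.221 − x).
Neglecting x in the denominator: x = √(1.64 × 10^-11 × 0.221) = 1.90 × 10^-6 M
(x/C₀ = 0.00086% < 5%, so the approximation holds.)
pOH = 5.72, so pH = 14.00 − pOH = 8.28

pH = 8.28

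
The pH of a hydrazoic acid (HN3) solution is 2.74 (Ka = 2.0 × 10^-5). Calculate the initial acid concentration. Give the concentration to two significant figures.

C₀ = 1.7 × 10^-1 M

[H+] = 10^(-2.74) = 1.82 × 10^-3 M = x
Ka = x²/(C₀ − x) ⇒ C₀ = x + x²/Ka
C₀ = 1.82 × 10^-3 + (1.82 × 10^-3)²/(2.0 × 10^-5) = 1.67 × 10^-1 M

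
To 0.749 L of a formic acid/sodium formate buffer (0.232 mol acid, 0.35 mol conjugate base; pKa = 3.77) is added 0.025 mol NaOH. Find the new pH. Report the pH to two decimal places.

After neutralization: n(HCOOH) = 0.207 mol, n(HCOO-) = 0.375 mol.
pH = pKa + log([A⁻]/[HA]) = 3.77 + log(0.375/0.207) = 3.77 +0.258

pH = 4.03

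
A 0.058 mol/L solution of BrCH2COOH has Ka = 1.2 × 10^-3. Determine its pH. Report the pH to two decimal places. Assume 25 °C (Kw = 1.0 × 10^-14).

BrCH2COOH ⇌ BrCH2COO- + H+
Ka = [H+]²/(0.058 − [H+]) = 1.2 × 10^-3
[H+] is not negligible relative to C₀; solve [H+]² + 0.0012·[H+] − 6.96e-05 = 0.
[H+] = [−0.0012 + √(0.0012² + 0.000278)]/2 = 7.76 × 10^-3 M
pH = −log[H+] = −log(7.76 × 10^-3) = 2.11

pH = 2.11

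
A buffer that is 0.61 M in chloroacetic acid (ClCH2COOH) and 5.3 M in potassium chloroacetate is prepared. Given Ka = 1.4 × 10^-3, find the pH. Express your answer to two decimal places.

pH = 3.79

pKa = −log(1.4 × 10^-3) = 2.854
pH = pKa + log([A⁻]/[HA]) = 2.854 + log(5.3/0.61)
pH = 2.854 + (+0.939) = 3.79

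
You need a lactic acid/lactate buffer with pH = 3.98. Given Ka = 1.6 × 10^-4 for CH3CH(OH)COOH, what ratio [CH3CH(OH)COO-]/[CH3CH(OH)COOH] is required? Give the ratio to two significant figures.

pKa = -log(1.6 × 10^-4) = 3.796
pH = pKa + log(r) ⇒ log(r) = 3.98 − 3.796 = +0.184
r = [CH3CH(OH)COO-]/[CH3CH(OH)COOH] = 10^(+0.184) = 1.53

ratio = 1.5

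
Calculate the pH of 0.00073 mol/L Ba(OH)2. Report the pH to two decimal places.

Ba(OH)2 is a strong base (each formula unit releases 2 OH-); [OH-] = 0.00146 M.
pOH = -log(0.00146) = 2.84
pH = 14.00 - 2.84 = 11.16

pH = 11.16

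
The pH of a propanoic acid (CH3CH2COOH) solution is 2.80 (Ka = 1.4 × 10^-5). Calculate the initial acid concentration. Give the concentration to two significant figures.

[H+] = 10^(-2.80) = 1.58 × 10^-3 M = x
Ka = x²/(C₀ − x) ⇒ C₀ = x + x²/Ka
C₀ = 1.58 × 10^-3 + (1.58 × 10^-3)²/(1.4 × 10^-5) = 1.80 × 10^-1 M

C₀ = 1.8 × 10^-1 M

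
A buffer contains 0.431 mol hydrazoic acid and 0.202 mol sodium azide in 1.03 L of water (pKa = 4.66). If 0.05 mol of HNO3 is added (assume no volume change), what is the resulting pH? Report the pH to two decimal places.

pH = 4.16

After neutralization: n(HN3) = 0.481 mol, n(N3-) = 0.152 mol.
pH = pKa + log(n_N3-/n_HN3) = 4.66 + log(0.152/0.481) = 4.66 + (-0.500)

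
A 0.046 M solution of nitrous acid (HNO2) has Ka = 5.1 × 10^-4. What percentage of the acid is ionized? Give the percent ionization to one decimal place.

HNO2 ⇌ NO2- + H+; let x = [H+] at equilibrium.
Solve x² + 0.00051x − 2.35e-05 = 0 → x = 4.60 × 10^-3 M
Fraction ionized = 4.60 × 10^-3 / 0.046 = 0.1000 → 10.0%

10.0%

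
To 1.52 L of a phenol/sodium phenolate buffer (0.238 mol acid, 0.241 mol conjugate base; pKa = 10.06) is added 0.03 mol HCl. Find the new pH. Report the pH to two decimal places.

pH = 9.96

Added H+ converts C6H5O- to C6H5OH: C6H5OH → 0.268 mol, C6H5O- → 0.211 mol.
Henderson–Hasselbalch with mole ratio 0.211/0.268: pH = 10.06 + (-0.104)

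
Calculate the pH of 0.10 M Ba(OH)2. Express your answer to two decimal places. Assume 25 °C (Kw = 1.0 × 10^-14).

Ba(OH)2 is a strong base (each formula unit releases 2 OH-); [OH-] = 0.2 M.
pOH = -log(0.2) = 0.70
pH = 14.00 - 0.70 = 13.30

pH = 13.30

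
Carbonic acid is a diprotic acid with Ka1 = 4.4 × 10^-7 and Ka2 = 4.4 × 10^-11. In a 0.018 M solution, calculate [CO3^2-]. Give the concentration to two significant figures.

4.4 × 10^-11 M

First ionization gives [H+] ≈ [HCO3-] = 8.90 × 10^-5 M.
Second step: Ka2 = [H+][CO3^2-]/[HCO3-] ≈ [CO3^2-] (since [H+] ≈ [HCO3-]).
So [CO3^2-] ≈ Ka2.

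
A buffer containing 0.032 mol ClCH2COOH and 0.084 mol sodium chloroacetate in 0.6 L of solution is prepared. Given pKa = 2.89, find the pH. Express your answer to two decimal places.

pH = 3.31

Using pH = pKa + log([base]/[acid]) with [base]/[acid] = 0.084/0.032:
pH = 2.89 + (+0.419) = 3.31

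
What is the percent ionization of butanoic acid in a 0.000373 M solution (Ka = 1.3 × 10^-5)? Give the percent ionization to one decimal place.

CH3(CH2)2COOH ⇌ CH3(CH2)2COO- + H+; let x = [H+] at equilibrium.
Ka = x²/(C₀ − x); solving the quadratic gives x = 6.34 × 10^-5 M.
% ionization = x/C₀ × 100% = 6.34 × 10^-5/0.000373 × 100% = 17.0%

17.0%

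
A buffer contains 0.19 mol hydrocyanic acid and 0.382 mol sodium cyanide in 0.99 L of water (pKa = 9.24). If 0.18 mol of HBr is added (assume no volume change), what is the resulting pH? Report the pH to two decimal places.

pH = 8.98

Added H+ converts CN- to HCN: HCN → 0.37 mol, CN- → 0.202 mol.
Henderson–Hasselbalch with mole ratio 0.202/0.37: pH = 9.24 + (-0.263)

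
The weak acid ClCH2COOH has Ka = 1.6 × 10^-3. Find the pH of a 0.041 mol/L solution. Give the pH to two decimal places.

pH = 2.13

ClCH2COOH ⇌ ClCH2COO- + H+
From the ICE table, Ka = [H+]²/(0.041 − [H+]) = 1.6 × 10^-3.
Here C₀/Ka ≈ 25.6, so the small-[H+] approximation fails. Use the quadratic:
[H+] = [−0.0016 + √(0.0016² + 0.000262)]/2 = 7.34 × 10^-3 M
pH = −log[H+] = −log(7.34 × 10^-3) = 2.13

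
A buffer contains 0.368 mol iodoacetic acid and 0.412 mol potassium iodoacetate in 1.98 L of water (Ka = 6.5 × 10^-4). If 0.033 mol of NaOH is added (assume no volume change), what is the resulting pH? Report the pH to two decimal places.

pH = 3.31

OH- converts ICH2COOH to ICH2COO-: ICH2COOH → 0.335 mol, ICH2COO- → 0.445 mol.
pKa = −log(6.5 × 10^-4) = 3.187
Henderson–Hasselbalch with mole ratio 0.445/0.335: pH = 3.187 + (+0.123)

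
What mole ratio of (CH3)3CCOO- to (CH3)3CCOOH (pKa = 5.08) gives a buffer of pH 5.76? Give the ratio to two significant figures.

pH = pKa + log(r) ⇒ log(r) = 5.76 − 5.08 = +0.68
r = [(CH3)3CCOO-]/[(CH3)3CCOOH] = 10^(+0.68) = 4.79

ratio = 4.8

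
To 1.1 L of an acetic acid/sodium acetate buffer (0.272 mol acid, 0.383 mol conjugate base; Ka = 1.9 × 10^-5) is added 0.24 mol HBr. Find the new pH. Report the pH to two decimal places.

Added H+ converts CH3COO- to CH3COOH: CH3COOH → 0.512 mol, CH3COO- → 0.143 mol.
pKa = −log(1.9 × 10^-5) = 4.721
Henderson–Hasselbalch with mole ratio 0.143/0.512: pH = 4.721 + (-0.554)

pH = 4.17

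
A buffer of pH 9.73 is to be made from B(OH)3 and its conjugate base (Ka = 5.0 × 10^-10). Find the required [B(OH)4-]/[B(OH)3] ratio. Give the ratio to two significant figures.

ratio = 2.7

pKa = -log(5.0 × 10^-10) = 9.301
pH = pKa + log(r) ⇒ log(r) = 9.73 − 9.301 = +0.429
r = [B(OH)4-]/[B(OH)3] = 10^(+0.429) = 2.69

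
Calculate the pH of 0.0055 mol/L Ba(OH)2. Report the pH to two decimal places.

Ba(OH)2 is a strong base (each formula unit releases 2 OH-); [OH-] = 0.011 M.
pOH = -log(0.011) = 1.96
pH = 14.00 - 1.96 = 12.04

pH = 12.04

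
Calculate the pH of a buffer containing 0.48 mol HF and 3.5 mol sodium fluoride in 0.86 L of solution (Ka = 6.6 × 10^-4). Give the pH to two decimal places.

pKa = −log(6.6 × 10^-4) = 3.180
Henderson–Hasselbalch: pH = pKa + log([F-]/[HF]) = 3.180 + log(3.5/0.48)
pH = 3.180 + (+0.863) = 4.04

pH = 4.04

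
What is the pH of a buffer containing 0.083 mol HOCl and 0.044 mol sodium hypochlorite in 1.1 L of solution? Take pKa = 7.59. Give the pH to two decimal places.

Using pH = pKa + log([base]/[acid]) with [base]/[acid] = 0.044/0.083:
pH = 7.59 + (-0.276) = 7.31

pH = 7.31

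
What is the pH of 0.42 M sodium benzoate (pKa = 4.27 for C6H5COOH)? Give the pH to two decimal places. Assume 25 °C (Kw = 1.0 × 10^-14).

C6H5COO- is the conjugate base of the weak acid C6H5COOH.
Ka = 10^(−4.27) = 5.37 × 10^-5
Kb = Kw/Ka = 1.0×10^-14 / 5.37 × 10^-5 = 1.86 × 10^-10
From the ICE table, Kb = x²/(0.42 − x) = 1.86 × 10^-10.
Assume x ≪ 0.42: x ≈ √(1.86 × 10^-10 × 0.42) = 8.84 × 10^-6 M
pOH = 5.05, so pH = 14.00 − pOH = 8.95

pH = 8.95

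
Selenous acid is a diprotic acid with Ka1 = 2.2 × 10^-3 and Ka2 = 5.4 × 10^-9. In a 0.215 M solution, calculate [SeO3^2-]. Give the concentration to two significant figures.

5.4 × 10^-9 M

First ionization gives [H+] ≈ [HSeO3-] = 2.07 × 10^-2 M.
Second step: Ka2 = [H+][SeO3^2-]/[HSeO3-] ≈ [SeO3^2-] (since [H+] ≈ [HSeO3-]).
So [SeO3^2-] ≈ Ka2.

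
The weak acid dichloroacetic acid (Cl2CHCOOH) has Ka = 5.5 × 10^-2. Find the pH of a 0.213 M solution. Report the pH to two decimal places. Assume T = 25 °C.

pH = 1.07

Cl2CHCOOH ⇌ Cl2CHCOO- + H+
Let x = [H+] at equilibrium. Ka = x²/(0.213 − x).
x is not negligible relative to C₀; solve x² + 0.055·x − 0.0117 = 0.
x = [−0.055 + √(0.055² + 0.0469)]/2 = 8.42 × 10^-2 M
pH = −log[H+] = −log(8.42 × 10^-2) = 1.07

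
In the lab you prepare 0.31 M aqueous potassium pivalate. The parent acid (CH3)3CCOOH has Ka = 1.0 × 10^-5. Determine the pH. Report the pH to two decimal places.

pH = 9.25

(CH3)3CCOO- is the conjugate base of the weak acid (CH3)3CCOOH.
Kb = Kw/Ka = 1.0×10^-14 / 1.0 × 10^-5 = 1.00 × 10^-9
From the ICE table, Kb = [OH-]²/(0.31 − [OH-]) = 1.00 × 10^-9.
Assume [OH-] ≪ 0.31: [OH-] ≈ √(1.00 × 10^-9 × 0.31) = 1.76 × 10^-5 M
pOH = 4.75, so pH = 14.00 − pOH = 9.25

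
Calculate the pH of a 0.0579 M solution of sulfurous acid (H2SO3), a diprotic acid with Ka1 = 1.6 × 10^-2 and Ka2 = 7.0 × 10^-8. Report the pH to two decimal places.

Since Ka1 ≫ Ka2, the first ionization dominates [H+].
Ka1 = x²/(0.0579 − x) = 1.6 × 10^-2
Solving the quadratic: x = (−Ka1 + √(Ka1² + 4·Ka1·C₀))/2 = 2.35 × 10^-2 M
pH = −log(2.35 × 10^-2) = 1.63

pH = 1.63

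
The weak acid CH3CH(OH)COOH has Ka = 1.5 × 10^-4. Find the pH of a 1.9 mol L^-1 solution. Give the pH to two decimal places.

pH = 1.77

CH3CH(OH)COOH ⇌ CH3CH(OH)COO- + H+
Ka = x²/(1.9 − x) = 1.5 × 10^-4
Assume x ≪ 1.9: x ≈ √(1.5 × 10^-4 × 1.9) = 1.69 × 10^-2 M
pH = −log(1.69 × 10^-2) = 1.77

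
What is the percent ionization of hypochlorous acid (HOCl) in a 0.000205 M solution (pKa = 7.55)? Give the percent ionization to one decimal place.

1.2%

HOCl ⇌ OCl- + H+; let x = [H+] at equilibrium.
Ka = 10^(−7.55) = 2.82 × 10^-8
x ≈ √(Ka·C₀) = √(2.82 × 10^-8 × 0.000205) = 2.40 × 10^-6 M
% ionization = x/C₀ × 100% = 2.40 × 10^-6/0.000205 × 100% = 1.2%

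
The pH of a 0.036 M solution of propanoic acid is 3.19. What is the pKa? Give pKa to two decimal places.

[H+] = 10^(-3.19) = 6.46 × 10^-4 M
At equilibrium [HA] = 0.036 − 6.46 × 10^-4 = 3.54 × 10^-2 M
Ka = [H+][A-]/[HA] = (6.46 × 10^-4)² / 3.54 × 10^-2 = 1.18 × 10^-5
pKa = -log(1.18 × 10^-5) = 4.93

pKa = 4.93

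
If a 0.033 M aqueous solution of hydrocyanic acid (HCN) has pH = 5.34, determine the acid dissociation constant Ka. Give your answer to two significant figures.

Ka = 6.3 × 10^-10

[H+] = 10^(-5.34) = 4.57 × 10^-6 M
At equilibrium [HA] = 0.033 − 4.57 × 10^-6 = 3.30 × 10^-2 M
Ka = [H+][A-]/[HA] = (4.57 × 10^-6)² / 3.30 × 10^-2 = 6.3 × 10^-10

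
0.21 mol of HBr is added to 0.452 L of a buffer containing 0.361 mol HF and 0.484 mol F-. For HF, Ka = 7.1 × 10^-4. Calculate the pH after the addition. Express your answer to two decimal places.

pH = 2.83

After neutralization: n(HF) = 0.571 mol, n(F-) = 0.274 mol.
pKa = −log(7.1 × 10^-4) = 3.149
pH = pKa + log([A⁻]/[HA]) = 3.149 + log(0.274/0.571) = 3.149 -0.319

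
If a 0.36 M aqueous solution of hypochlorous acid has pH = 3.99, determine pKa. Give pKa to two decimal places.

pKa = 7.54

[H+] = 10^(-3.99) = 1.02 × 10^-4 M
At equilibrium [HA] = 0.36 − 1.02 × 10^-4 = 3.60 × 10^-1 M
Ka = [H+][A-]/[HA] = (1.02 × 10^-4)² / 3.60 × 10^-1 = 2.89 × 10^-8
pKa = -log(2.89 × 10^-8) = 7.54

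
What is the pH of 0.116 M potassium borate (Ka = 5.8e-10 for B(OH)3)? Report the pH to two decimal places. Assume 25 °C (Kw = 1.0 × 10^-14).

pH = 11.15

B(OH)4- is the conjugate base of the weak acid B(OH)3.
Kb = Kw/Ka = 1.0×10^-14 / 5.8 × 10^-10 = 1.72 × 10^-5
Let x = [OH-] at equilibrium. Kb = x²/(0.116 − x).
Since Kb ≪ C₀, x ≈ √(Kb·C₀) = 1.41 × 10^-3 M.
pOH = 2.85, so pH = 14.00 − pOH = 11.15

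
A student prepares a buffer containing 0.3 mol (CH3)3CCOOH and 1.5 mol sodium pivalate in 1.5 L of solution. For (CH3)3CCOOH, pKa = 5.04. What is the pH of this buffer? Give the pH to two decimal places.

pH = 5.74

pH = pKa + log([A⁻]/[HA]) = 5.04 + log(1.5/0.3)
pH = 5.04 + (+0.699) = 5.74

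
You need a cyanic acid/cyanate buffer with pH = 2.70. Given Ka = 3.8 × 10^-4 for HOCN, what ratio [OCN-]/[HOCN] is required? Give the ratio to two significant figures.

pKa = -log(3.8 × 10^-4) = 3.420
pH = pKa + log(r) ⇒ log(r) = 2.70 − 3.420 = -0.720
r = [OCN-]/[HOCN] = 10^(-0.720) = 0.191

ratio = 0.19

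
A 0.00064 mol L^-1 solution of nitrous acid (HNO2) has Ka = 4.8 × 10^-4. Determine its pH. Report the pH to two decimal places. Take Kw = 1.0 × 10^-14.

pH = 3.44

HNO2 ⇌ NO2- + H+
From the ICE table, Ka = [H+]²/(0.00064 − [H+]) = 4.8 × 10^-4.
Here C₀/Ka ≈ 1.33, so the small-[H+] approximation fails. Use the quadratic:
[H+] = (−Ka + √(Ka² + 4·Ka·C₀))/2 = 3.64 × 10^-4 M
pH = −log[H+] = −log(3.64 × 10^-4) = 3.44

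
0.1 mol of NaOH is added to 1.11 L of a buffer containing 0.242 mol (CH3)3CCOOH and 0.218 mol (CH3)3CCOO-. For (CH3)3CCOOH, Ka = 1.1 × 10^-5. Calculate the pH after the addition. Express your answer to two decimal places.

After neutralization: n((CH3)3CCOOH) = 0.142 mol, n((CH3)3CCOO-) = 0.318 mol.
pKa = −log(1.1 × 10^-5) = 4.959
pH = pKa + log([A⁻]/[HA]) = 4.959 + log(0.318/0.142) = 4.959 +0.350

pH = 5.31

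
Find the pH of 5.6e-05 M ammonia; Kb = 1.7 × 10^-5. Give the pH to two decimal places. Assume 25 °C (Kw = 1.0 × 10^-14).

NH3 + H2O ⇌ NH4+ + OH-
Kb = [OH-]²/(5.6e-05 − [OH-]) = 1.7 × 10^-5
The 5% rule fails; solving [OH-]² + Kb·[OH-] − Kb·C₀ = 0 exactly:
[OH-] = [−1.7e-05 + √(1.7e-05² + 3.81e-09)]/2 = 2.35 × 10^-5 M
pOH = 4.63, so pH = 14.00 − pOH = 9.37

pH = 9.37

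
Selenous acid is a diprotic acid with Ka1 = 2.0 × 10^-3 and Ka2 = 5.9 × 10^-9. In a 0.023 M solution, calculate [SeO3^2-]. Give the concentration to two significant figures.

First ionization gives [H+] ≈ [HSeO3-] = 5.86 × 10^-3 M.
Second step: Ka2 = [H+][SeO3^2-]/[HSeO3-] ≈ [SeO3^2-] (since [H+] ≈ [HSeO3-]).
So [SeO3^2-] ≈ Ka2.

5.9 × 10^-9 M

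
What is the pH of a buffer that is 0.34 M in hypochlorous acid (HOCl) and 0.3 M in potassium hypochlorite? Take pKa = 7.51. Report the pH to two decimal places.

Henderson–Hasselbalch: pH = pKa + log([OCl-]/[HOCl]) = 7.51 + log(0.3/0.34)
pH = 7.51 + (-0.054) = 7.46

pH = 7.46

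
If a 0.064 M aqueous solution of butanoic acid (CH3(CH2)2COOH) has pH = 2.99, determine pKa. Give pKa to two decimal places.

pKa = 4.78

[H+] = 10^(-2.99) = 1.02 × 10^-3 M
At equilibrium [HA] = 0.064 − 1.02 × 10^-3 = 6.30 × 10^-2 M
Ka = [H+][A-]/[HA] = (1.02 × 10^-3)² / 6.30 × 10^-2 = 1.65 × 10^-5
pKa = -log(1.65 × 10^-5) = 4.78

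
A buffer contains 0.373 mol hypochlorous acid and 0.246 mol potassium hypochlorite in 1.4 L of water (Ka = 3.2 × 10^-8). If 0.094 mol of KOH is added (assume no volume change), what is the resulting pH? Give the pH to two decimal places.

After neutralization: n(HOCl) = 0.279 mol, n(OCl-) = 0.34 mol.
pKa = −log(3.2 × 10^-8) = 7.495
pH = pKa + log([A⁻]/[HA]) = 7.495 + log(0.34/0.279) = 7.495 +0.086

pH = 7.58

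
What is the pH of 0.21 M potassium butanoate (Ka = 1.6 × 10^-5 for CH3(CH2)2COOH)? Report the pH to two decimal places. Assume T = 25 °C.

CH3(CH2)2COO- is the conjugate base of the weak acid CH3(CH2)2COOH.
Kb = Kw/Ka = 1.0×10^-14 / 1.6 × 10^-5 = 6.25 × 10^-10
Kb = x²/(0.21 − x) = 6.25 × 10^-10
Assume x ≪ 0.21: x ≈ √(6.25 × 10^-10 × 0.21) = 1.15 × 10^-5 M
pOH = 4.94, so pH = 14.00 − pOH = 9.06

pH = 9.06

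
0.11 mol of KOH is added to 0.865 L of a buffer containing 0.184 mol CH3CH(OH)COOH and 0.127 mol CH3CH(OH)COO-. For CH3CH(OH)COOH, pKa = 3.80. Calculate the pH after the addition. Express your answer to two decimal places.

After neutralization: n(CH3CH(OH)COOH) = 0.074 mol, n(CH3CH(OH)COO-) = 0.237 mol.
pH = pKa + log(n_CH3CH(OH)COO-/n_CH3CH(OH)COOH) = 3.80 + log(0.237/0.074) = 3.80 + (+0.506)

pH = 4.31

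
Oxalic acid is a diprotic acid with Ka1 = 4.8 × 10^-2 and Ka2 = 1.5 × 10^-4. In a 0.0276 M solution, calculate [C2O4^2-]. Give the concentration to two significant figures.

1.5 × 10^-4 M

First ionization gives [H+] ≈ [HC2O4-] = 1.96 × 10^-2 M.
Second step: Ka2 = [H+][C2O4^2-]/[HC2O4-] ≈ [C2O4^2-] (since [H+] ≈ [HC2O4-]).
So [C2O4^2-] ≈ Ka2.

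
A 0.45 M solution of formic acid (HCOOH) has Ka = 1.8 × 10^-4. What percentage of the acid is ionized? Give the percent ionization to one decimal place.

HCOOH ⇌ HCOO- + H+; let x = [H+] at equilibrium.
x ≈ √(Ka·C₀) = √(1.8 × 10^-4 × 0.45) = 9.00 × 10^-3 M
% ionization = x/C₀ × 100% = 9.00 × 10^-3/0.45 × 100% = 2.0%

2.0%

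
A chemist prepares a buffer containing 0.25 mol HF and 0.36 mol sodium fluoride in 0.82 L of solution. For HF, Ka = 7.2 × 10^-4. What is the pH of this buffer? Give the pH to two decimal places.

pKa = −log(7.2 × 10^-4) = 3.143
Using pH = pKa + log([base]/[acid]) with [base]/[acid] = 0.36/0.25:
pH = 3.143 + (+0.158) = 3.30

pH = 3.30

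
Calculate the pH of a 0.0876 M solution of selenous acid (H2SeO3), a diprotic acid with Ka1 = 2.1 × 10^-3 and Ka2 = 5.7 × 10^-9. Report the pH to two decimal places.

pH = 1.90

Since Ka1 ≫ Ka2, the first ionization dominates [H+].
Ka1 = x²/(0.0876 − x) = 2.1 × 10^-3
Solving the quadratic: x = (−Ka1 + √(Ka1² + 4·Ka1·C₀))/2 = 1.26 × 10^-2 M
pH = −log(1.26 × 10^-2) = 1.90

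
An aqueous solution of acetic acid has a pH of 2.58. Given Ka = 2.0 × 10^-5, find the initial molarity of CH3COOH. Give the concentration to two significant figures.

C₀ = 3.5 × 10^-1 M

[H+] = 10^(-2.58) = 2.63 × 10^-3 M = x
Ka = x²/(C₀ − x) ⇒ C₀ = x + x²/Ka
C₀ = 2.63 × 10^-3 + (2.63 × 10^-3)²/(2.0 × 10^-5) = 3.48 × 10^-1 M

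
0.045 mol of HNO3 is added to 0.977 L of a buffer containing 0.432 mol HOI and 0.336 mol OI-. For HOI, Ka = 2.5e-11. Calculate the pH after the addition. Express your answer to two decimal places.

Added H+ converts OI- to HOI: HOI → 0.477 mol, OI- → 0.291 mol.
pKa = −log(2.5 × 10^-11) = 10.602
pH = pKa + log([A⁻]/[HA]) = 10.602 + log(0.291/0.477) = 10.602 -0.215

pH = 10.39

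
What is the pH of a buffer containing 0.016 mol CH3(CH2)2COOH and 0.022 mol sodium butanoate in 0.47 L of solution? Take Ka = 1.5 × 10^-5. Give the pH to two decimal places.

pKa = −log(1.5 × 10^-5) = 4.824
Henderson–Hasselbalch: pH = pKa + log([CH3(CH2)2COO-]/[CH3(CH2)2COOH]) = 4.824 + log(0.022/0.016)
pH = 4.824 + (+0.138) = 4.96

pH = 4.96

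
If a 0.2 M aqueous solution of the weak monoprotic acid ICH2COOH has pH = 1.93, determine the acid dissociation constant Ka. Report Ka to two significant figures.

Ka = 7.3 × 10^-4

[H+] = 10^(-1.93) = 1.17 × 10^-2 M
At equilibrium [HA] = 0.2 − 1.17 × 10^-2 = 1.88 × 10^-1 M
Ka = [H+][A-]/[HA] = (1.17 × 10^-2)² / 1.88 × 10^-1 = 7.3 × 10^-4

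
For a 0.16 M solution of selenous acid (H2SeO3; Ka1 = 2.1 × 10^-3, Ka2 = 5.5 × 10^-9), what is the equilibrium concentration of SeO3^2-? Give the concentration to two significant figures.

5.5 × 10^-9 M

First ionization gives [H+] ≈ [HSeO3-] = 1.73 × 10^-2 M.
Second step: Ka2 = [H+][SeO3^2-]/[HSeO3-] ≈ [SeO3^2-] (since [H+] ≈ [HSeO3-]).
So [SeO3^2-] ≈ Ka2.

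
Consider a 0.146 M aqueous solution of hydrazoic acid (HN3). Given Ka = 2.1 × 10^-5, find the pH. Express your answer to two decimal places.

HN3 ⇌ N3- + H+
Ka = [H+]²/(0.146 − [H+]) = 2.1 × 10^-5
Since Ka ≪ C₀, [H+] ≈ √(Ka·C₀) = 1.75 × 10^-3 M.
([H+]/C₀ = 1.2% < 5%, so the approximation holds.)
pH = −log(1.75 × 10^-3) = 2.76

pH = 2.76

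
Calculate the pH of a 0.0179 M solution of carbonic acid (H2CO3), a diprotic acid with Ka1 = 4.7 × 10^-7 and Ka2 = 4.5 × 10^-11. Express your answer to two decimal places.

pH = 4.04

Ka1 ≫ Ka2, so treat the first dissociation as the only significant source of H+.
Ka1 = x²/(0.0179 − x) = 4.7 × 10^-7
x ≈ √(4.7 × 10^-7 × 0.0179) = 9.17 × 10^-5 M
pH = −log(9.17 × 10^-5) = 4.04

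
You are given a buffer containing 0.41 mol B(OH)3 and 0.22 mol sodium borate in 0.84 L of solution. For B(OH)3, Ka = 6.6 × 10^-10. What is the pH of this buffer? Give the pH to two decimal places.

pH = 8.91

pKa = −log(6.6 × 10^-10) = 9.180
Henderson–Hasselbalch: pH = pKa + log([B(OH)4-]/[B(OH)3]) = 9.180 + log(0.22/0.41)
pH = 9.180 + (-0.270) = 8.91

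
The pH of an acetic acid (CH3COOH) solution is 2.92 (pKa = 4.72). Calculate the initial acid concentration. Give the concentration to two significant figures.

[H+] = 10^(-2.92) = 1.20 × 10^-3 M = x
Ka = 10^(−4.72) = 1.91 × 10^-5
Ka = x²/(C₀ − x) ⇒ C₀ = x + x²/Ka
C₀ = 1.20 × 10^-3 + (1.20 × 10^-3)²/(1.91 × 10^-5) = 7.66 × 10^-2 M

C₀ = 7.7 × 10^-2 M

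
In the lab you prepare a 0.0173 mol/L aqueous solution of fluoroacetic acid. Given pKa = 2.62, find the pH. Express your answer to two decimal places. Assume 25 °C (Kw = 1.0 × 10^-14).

FCH2COOH ⇌ FCH2COO- + H+
Ka = 10^(−2.62) = 2.40 × 10^-3
Ka = x²/(0.0173 − x) = 2.40 × 10^-3
x is not negligible relative to C₀; solve x² + 0.0024·x − 4.15e-05 = 0.
x = (−Ka + √(Ka² + 4·Ka·C₀))/2 = 5.35 × 10^-3 M
pH = −log(5.35 × 10^-3) = 2.27

pH = 2.27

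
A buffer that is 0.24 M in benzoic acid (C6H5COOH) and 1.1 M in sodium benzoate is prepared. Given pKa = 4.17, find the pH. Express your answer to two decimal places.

Using pH = pKa + log([base]/[acid]) with [base]/[acid] = 1.1/0.24:
pH = 4.17 + (+0.661) = 4.83

pH = 4.83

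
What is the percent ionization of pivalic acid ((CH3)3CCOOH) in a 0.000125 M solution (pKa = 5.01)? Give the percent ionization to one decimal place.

(CH3)3CCOOH ⇌ (CH3)3CCOO- + H+; let x = [H+] at equilibrium.
Ka = 10^(−5.01) = 9.77 × 10^-6
Solve x² + 9.77e-06x − 1.22e-09 = 0 → x = 3.04 × 10^-5 M
% ionization = x/C₀ × 100% = 3.04 × 10^-5/0.000125 × 100% = 24.3%

24.3%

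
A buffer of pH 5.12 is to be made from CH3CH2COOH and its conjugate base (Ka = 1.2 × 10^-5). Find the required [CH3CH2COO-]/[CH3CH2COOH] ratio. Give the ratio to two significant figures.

pKa = -log(1.2 × 10^-5) = 4.921
pH = pKa + log(r) ⇒ log(r) = 5.12 − 4.921 = +0.199
r = [CH3CH2COO-]/[CH3CH2COOH] = 10^(+0.199) = 1.58

ratio = 1.6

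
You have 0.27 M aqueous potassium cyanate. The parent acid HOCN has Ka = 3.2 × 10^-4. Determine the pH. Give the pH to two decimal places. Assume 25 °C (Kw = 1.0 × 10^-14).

OCN- is the conjugate base of the weak acid HOCN.
Kb = Kw/Ka = 1.0×10^-14 / 3.2 × 10^-4 = 3.12 × 10^-11
Kb = [OH-]²/(0.27 − [OH-]) = 3.12 × 10^-11
Assume [OH-] ≪ 0.27: [OH-] ≈ √(3.12 × 10^-11 × 0.27) = 2.90 × 10^-6 M
pOH = 5.54, so pH = 14.00 − pOH = 8.46

pH = 8.46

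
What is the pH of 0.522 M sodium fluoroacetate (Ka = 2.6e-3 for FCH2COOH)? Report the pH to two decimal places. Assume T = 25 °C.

pH = 8.15

FCH2COO- is the conjugate base of the weak acid FCH2COOH.
Kb = Kw/Ka = 1.0×10^-14 / 2.6 × 10^-3 = 3.85 × 10^-12
Let x = [OH-] at equilibrium. Kb = x²/(0.522 − x).
Neglecting x in the denominator: x = √(3.85 × 10^-12 × 0.522) = 1.42 × 10^-6 M
(x/C₀ = 0.00027% < 5%, so the approximation holds.)
pOH = 5.85, so pH = 14.00 − pOH = 8.15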